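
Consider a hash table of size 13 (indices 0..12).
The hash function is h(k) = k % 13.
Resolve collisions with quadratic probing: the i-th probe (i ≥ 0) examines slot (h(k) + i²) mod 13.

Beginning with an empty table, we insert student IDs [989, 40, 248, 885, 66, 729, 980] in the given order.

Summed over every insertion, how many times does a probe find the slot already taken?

16

989 hashes to 1; slot 1 is free → place at 1.
40 hashes to 1; 1 taken → place at 2.
248 hashes to 1; 1,2 taken → place at 5.
885 hashes to 1; 1,2,5 taken → place at 10.
66 hashes to 1; 1,2,5,10 taken → place at 4.
729 hashes to 1; 1,2,5,10,4 taken → place at 0.
980 hashes to 5; 5 taken → place at 6.
Table: [729, 989, 40, —, 66, 248, 980, —, —, —, 885, —, —]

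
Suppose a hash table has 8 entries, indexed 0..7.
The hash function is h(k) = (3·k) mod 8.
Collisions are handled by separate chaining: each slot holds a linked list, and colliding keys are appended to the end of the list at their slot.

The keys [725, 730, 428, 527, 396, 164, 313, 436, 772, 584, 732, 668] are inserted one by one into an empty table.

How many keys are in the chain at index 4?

7

Insert 725: h=7, bucket 7 empty -> new chain.
Insert 730: h=6, bucket 6 empty -> new chain.
Insert 428: h=4, bucket 4 empty -> new chain.
Insert 527: h=5, bucket 5 empty -> new chain.
Insert 396: h=4, bucket 4 nonempty -> append to chain.
Insert 164: h=4, bucket 4 nonempty -> append to chain.
Insert 313: h=3, bucket 3 empty -> new chain.
Insert 436: h=4, bucket 4 nonempty -> append to chain.
Insert 772: h=4, bucket 4 nonempty -> append to chain.
Insert 584: h=0, bucket 0 empty -> new chain.
Insert 732: h=4, bucket 4 nonempty -> append to chain.
Insert 668: h=4, bucket 4 nonempty -> append to chain.
Final buckets:
0: 584
1: -
2: -
3: 313
4: 428 -> 396 -> 164 -> 436 -> 772 -> 732 -> 668
5: 527
6: 730
7: 725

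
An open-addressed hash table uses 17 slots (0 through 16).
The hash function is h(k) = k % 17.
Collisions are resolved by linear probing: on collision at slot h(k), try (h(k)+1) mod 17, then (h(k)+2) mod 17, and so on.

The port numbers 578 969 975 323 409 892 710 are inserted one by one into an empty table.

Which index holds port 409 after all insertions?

578: h=0 -> slot 0
969: h=0, probe 0,1 -> slot 1
975: h=6 -> slot 6
323: h=0, probe 0,1,2 -> slot 2
409: h=1, probe 1,2,3 -> slot 3
892: h=8 -> slot 8
710: h=13 -> slot 13
Table: [578, 969, 323, 409, _, _, 975, _, 892, _, _, _, _, 710, _, _, _]

3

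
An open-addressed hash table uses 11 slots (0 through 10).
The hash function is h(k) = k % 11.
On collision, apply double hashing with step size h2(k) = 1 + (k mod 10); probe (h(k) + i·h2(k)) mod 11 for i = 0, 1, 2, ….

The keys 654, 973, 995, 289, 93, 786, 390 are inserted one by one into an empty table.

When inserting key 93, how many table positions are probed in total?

3

Insert 654: h=5, slot 5 empty → index 5.
Insert 973: h=5, h2=4, slot 5 occupied → index 9.
Insert 995: h=5, h2=6, slot 5 occupied → index 0.
Insert 289: h=3, slot 3 empty → index 3.
Insert 93: h=5, h2=4, slots 5,9 occupied → index 2.
Insert 786: h=5, h2=7, slot 5 occupied → index 1.
Insert 390: h=5, h2=1, slot 5 occupied → index 6.
Table: [995, 786, 93, 289, —, 654, 390, —, —, 973, —]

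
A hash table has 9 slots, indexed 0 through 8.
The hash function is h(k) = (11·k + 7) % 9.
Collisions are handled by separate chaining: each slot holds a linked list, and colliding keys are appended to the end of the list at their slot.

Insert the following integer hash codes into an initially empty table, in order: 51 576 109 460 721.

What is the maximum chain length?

3

51 -> bucket 1
576 -> bucket 7
109 -> bucket 0
460 -> bucket 0 (collision)
721 -> bucket 0 (collision)
Final buckets:
0: 109 -> 460 -> 721
1: 51
2: _
3: _
4: _
5: _
6: _
7: 576
8: _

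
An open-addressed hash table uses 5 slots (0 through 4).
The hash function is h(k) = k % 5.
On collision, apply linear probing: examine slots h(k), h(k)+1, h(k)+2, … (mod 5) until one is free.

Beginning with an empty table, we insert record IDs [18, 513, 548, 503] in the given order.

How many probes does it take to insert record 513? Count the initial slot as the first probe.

2

18: h=3 => slot 3
513: h=3, probe 3,4 => slot 4
548: h=3, probe 3,4,0 => slot 0
503: h=3, probe 3,4,0,1 => slot 1
Table: [548, 503, -, 18, 513]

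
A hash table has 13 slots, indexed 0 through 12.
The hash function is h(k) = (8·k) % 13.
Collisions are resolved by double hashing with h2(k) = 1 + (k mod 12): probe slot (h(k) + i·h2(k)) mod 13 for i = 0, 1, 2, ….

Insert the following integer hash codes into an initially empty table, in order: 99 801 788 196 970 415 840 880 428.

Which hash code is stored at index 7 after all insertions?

99 hashes to 12; slot 12 is free => place at 12.
801 hashes to 12, h2=10; 12 taken => place at 9.
788 hashes to 12, h2=9; 12 taken => place at 8.
196 hashes to 8, h2=5; 8 taken => place at 0.
970 hashes to 12, h2=11; 12 taken => place at 10.
415 hashes to 5; slot 5 is free => place at 5.
840 hashes to 12, h2=1; 12,0 taken => place at 1.
880 hashes to 7; slot 7 is free => place at 7.
428 hashes to 5, h2=9; 5,1,10 taken => place at 6.
Table: [196, 840, _, _, _, 415, 428, 880, 788, 801, 970, _, 99]

880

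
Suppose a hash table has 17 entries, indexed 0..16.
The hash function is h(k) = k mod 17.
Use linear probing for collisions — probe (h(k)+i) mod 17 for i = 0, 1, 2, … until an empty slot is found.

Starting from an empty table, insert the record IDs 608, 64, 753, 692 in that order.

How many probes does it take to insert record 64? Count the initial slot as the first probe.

608: h=13 → slot 13
64: h=13, probe 13,14 → slot 14
753: h=5 → slot 5
692: h=12 → slot 12
Table: [., ., ., ., ., 753, ., ., ., ., ., ., 692, 608, 64, ., .]

2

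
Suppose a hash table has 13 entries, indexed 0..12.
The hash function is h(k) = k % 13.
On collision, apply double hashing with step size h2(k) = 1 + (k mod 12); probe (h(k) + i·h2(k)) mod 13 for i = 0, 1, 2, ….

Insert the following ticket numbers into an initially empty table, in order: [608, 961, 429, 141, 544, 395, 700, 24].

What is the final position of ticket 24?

1

608: h=10 => slot 10
961: h=12 => slot 12
429: h=0 => slot 0
141: h=11 => slot 11
544: h=11, h2=5, probe 11,3 => slot 3
395: h=5 => slot 5
700: h=11, h2=5, probe 11,3,8 => slot 8
24: h=11, h2=1, probe 11,12,0,1 => slot 1
Table: [429, 24, ., 544, ., 395, ., ., 700, ., 608, 141, 961]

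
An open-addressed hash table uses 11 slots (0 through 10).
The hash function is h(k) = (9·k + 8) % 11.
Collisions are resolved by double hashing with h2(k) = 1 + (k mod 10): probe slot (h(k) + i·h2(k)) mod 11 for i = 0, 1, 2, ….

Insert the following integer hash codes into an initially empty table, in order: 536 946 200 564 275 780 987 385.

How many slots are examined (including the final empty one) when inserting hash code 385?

6

Insert 536: h=3, slot 3 empty → index 3.
Insert 946: h=8, slot 8 empty → index 8.
Insert 200: h=4, slot 4 empty → index 4.
Insert 564: h=2, slot 2 empty → index 2.
Insert 275: h=8, h2=6, slots 8,3 occupied → index 9.
Insert 780: h=10, slot 10 empty → index 10.
Insert 987: h=3, h2=8, slot 3 occupied → index 0.
Insert 385: h=8, h2=6, slots 8,3,9,4,10 occupied → index 5.
Table: [987, -, 564, 536, 200, 385, -, -, 946, 275, 780]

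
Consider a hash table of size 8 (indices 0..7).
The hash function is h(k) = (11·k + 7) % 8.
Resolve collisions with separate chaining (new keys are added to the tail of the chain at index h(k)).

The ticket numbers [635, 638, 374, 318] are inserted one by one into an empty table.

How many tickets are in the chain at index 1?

3

Insert 635: h=0, bucket 0 empty → new chain.
Insert 638: h=1, bucket 1 empty → new chain.
Insert 374: h=1, bucket 1 nonempty → append to chain.
Insert 318: h=1, bucket 1 nonempty → append to chain.
Final buckets:
0: 635
1: 638 -> 374 -> 318
2: —
3: —
4: —
5: —
6: —
7: —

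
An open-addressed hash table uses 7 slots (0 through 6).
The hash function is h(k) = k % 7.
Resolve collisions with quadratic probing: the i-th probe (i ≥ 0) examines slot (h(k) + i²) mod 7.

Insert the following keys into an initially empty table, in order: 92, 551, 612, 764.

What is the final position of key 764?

2

Insert 92: h=1, slot 1 empty -> index 1.
Insert 551: h=5, slot 5 empty -> index 5.
Insert 612: h=3, slot 3 empty -> index 3.
Insert 764: h=1, slot 1 occupied -> index 2.
Table: [_, 92, 764, 612, _, 551, _]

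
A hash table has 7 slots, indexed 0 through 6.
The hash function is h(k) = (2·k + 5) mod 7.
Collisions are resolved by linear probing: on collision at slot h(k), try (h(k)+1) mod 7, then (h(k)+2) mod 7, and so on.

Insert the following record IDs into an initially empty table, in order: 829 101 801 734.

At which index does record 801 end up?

829: h=4 => slot 4
101: h=4, probe 4,5 => slot 5
801: h=4, probe 4,5,6 => slot 6
734: h=3 => slot 3
Table: [_, _, _, 734, 829, 101, 801]

6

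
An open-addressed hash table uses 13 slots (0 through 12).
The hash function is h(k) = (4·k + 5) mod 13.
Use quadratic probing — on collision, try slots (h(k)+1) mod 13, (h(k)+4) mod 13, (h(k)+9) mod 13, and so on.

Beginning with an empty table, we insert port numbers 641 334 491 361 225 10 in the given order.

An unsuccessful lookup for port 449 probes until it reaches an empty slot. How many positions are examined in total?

3

641 hashes to 8; slot 8 is free → place at 8.
334 hashes to 2; slot 2 is free → place at 2.
491 hashes to 6; slot 6 is free → place at 6.
361 hashes to 6; 6 taken → place at 7.
225 hashes to 8; 8 taken → place at 9.
10 hashes to 6; 6,7 taken → place at 10.
Table: [_, _, 334, _, _, _, 491, 361, 641, 225, 10, _, _]
Lookup 449: h=7, probe 7,8,11 → slot 11 empty, not found.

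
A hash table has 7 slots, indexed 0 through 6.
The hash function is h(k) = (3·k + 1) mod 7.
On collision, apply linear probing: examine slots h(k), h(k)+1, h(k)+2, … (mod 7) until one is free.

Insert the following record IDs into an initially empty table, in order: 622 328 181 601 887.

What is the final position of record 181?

Insert 622: h=5, slot 5 empty -> index 5.
Insert 328: h=5, slot 5 occupied -> index 6.
Insert 181: h=5, slots 5,6 occupied -> index 0.
Insert 601: h=5, slots 5,6,0 occupied -> index 1.
Insert 887: h=2, slot 2 empty -> index 2.
Table: [181, 601, 887, ∅, ∅, 622, 328]

0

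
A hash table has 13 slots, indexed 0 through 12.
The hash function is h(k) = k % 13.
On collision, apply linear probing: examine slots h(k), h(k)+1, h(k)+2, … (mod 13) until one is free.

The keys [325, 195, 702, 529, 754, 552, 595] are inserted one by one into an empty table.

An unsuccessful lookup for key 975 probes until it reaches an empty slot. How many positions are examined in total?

325 hashes to 0; slot 0 is free → place at 0.
195 hashes to 0; 0 taken → place at 1.
702 hashes to 0; 0,1 taken → place at 2.
529 hashes to 9; slot 9 is free → place at 9.
754 hashes to 0; 0,1,2 taken → place at 3.
552 hashes to 6; slot 6 is free → place at 6.
595 hashes to 10; slot 10 is free → place at 10.
Table: [325, 195, 702, 754, ∅, ∅, 552, ∅, ∅, 529, 595, ∅, ∅]
Lookup 975: h=0, probe 0,1,2,3,4 → slot 4 empty, not found.

5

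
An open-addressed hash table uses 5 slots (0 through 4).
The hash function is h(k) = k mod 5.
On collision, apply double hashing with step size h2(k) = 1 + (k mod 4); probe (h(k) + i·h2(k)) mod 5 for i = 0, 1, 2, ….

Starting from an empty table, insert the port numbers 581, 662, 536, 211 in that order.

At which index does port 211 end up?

Insert 581: h=1, slot 1 empty => index 1.
Insert 662: h=2, slot 2 empty => index 2.
Insert 536: h=1, h2=1, slots 1,2 occupied => index 3.
Insert 211: h=1, h2=4, slot 1 occupied => index 0.
Table: [211, 581, 662, 536, .]

0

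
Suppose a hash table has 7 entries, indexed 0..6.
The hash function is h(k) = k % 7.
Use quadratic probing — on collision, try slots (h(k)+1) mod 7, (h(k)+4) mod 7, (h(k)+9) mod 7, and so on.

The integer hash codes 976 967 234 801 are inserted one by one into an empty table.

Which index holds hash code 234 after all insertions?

4

976: h=3 → slot 3
967: h=1 → slot 1
234: h=3, probe 3,4 → slot 4
801: h=3, probe 3,4,0 → slot 0
Table: [801, 967, ∅, 976, 234, ∅, ∅]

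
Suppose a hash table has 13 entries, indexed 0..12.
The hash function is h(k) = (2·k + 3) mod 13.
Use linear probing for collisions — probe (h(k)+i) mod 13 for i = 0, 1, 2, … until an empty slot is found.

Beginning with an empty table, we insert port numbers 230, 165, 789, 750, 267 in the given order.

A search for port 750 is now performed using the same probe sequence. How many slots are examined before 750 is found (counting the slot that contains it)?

230 hashes to 8; slot 8 is free -> place at 8.
165 hashes to 8; 8 taken -> place at 9.
789 hashes to 8; 8,9 taken -> place at 10.
750 hashes to 8; 8,9,10 taken -> place at 11.
267 hashes to 4; slot 4 is free -> place at 4.
Table: [_, _, _, _, 267, _, _, _, 230, 165, 789, 750, _]
Lookup 750: h=8, probe 8,9,10,11 → found at 11.

4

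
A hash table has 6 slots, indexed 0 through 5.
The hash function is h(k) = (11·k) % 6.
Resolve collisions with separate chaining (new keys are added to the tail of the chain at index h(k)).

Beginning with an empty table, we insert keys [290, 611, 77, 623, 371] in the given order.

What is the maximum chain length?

Insert 290: h=4, bucket 4 empty -> new chain.
Insert 611: h=1, bucket 1 empty -> new chain.
Insert 77: h=1, bucket 1 nonempty -> append to chain.
Insert 623: h=1, bucket 1 nonempty -> append to chain.
Insert 371: h=1, bucket 1 nonempty -> append to chain.
Final buckets:
0: -
1: 611 -> 77 -> 623 -> 371
2: -
3: -
4: 290
5: -

4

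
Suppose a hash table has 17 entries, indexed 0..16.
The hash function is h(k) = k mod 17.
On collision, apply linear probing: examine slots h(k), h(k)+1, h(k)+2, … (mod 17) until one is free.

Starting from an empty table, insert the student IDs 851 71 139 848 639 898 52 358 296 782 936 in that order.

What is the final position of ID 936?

851: h=1 => slot 1
71: h=3 => slot 3
139: h=3, probe 3,4 => slot 4
848: h=15 => slot 15
639: h=10 => slot 10
898: h=14 => slot 14
52: h=1, probe 1,2 => slot 2
358: h=1, probe 1,2,3,4,5 => slot 5
296: h=7 => slot 7
782: h=0 => slot 0
936: h=1, probe 1,2,3,4,5,6 => slot 6
Table: [782, 851, 52, 71, 139, 358, 936, 296, ., ., 639, ., ., ., 898, 848, .]

6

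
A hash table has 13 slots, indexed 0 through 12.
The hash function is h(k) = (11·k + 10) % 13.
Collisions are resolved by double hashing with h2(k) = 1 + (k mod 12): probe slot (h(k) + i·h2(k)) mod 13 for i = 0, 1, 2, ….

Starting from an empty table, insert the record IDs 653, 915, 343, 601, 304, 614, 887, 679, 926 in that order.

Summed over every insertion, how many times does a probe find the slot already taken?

8

653: h=4 => slot 4
915: h=0 => slot 0
343: h=0, h2=8, probe 0,8 => slot 8
601: h=4, h2=2, probe 4,6 => slot 6
304: h=0, h2=5, probe 0,5 => slot 5
614: h=4, h2=3, probe 4,7 => slot 7
887: h=4, h2=12, probe 4,3 => slot 3
679: h=4, h2=8, probe 4,12 => slot 12
926: h=4, h2=3, probe 4,7,10 => slot 10
Table: [915, -, -, 887, 653, 304, 601, 614, 343, -, 926, -, 679]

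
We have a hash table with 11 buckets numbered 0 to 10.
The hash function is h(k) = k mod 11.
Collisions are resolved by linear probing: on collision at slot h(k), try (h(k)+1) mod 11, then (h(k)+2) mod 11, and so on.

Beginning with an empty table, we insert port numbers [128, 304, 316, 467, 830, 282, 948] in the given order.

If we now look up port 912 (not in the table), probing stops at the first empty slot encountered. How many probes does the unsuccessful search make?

128: h=7 => slot 7
304: h=7, probe 7,8 => slot 8
316: h=8, probe 8,9 => slot 9
467: h=5 => slot 5
830: h=5, probe 5,6 => slot 6
282: h=7, probe 7,8,9,10 => slot 10
948: h=2 => slot 2
Table: [-, -, 948, -, -, 467, 830, 128, 304, 316, 282]
Lookup 912: h=10, probe 10,0 → slot 0 empty, not found.

2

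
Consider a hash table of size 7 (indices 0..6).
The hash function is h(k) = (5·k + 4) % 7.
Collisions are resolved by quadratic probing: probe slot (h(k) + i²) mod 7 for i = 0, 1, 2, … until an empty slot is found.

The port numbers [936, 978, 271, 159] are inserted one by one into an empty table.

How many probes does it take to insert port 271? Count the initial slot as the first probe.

Insert 936: h=1, slot 1 empty -> index 1.
Insert 978: h=1, slot 1 occupied -> index 2.
Insert 271: h=1, slots 1,2 occupied -> index 5.
Insert 159: h=1, slots 1,2,5 occupied -> index 3.
Table: [—, 936, 978, 159, —, 271, —]

3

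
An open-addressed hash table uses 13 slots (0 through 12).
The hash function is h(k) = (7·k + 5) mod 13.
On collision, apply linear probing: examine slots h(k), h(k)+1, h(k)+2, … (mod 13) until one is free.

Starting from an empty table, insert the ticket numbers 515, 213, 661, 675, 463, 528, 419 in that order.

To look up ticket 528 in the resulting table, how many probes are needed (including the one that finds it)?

4

515: h=9 -> slot 9
213: h=1 -> slot 1
661: h=4 -> slot 4
675: h=11 -> slot 11
463: h=9, probe 9,10 -> slot 10
528: h=9, probe 9,10,11,12 -> slot 12
419: h=0 -> slot 0
Table: [419, 213, ., ., 661, ., ., ., ., 515, 463, 675, 528]
Lookup 528: h=9, probe 9,10,11,12 → found at 12.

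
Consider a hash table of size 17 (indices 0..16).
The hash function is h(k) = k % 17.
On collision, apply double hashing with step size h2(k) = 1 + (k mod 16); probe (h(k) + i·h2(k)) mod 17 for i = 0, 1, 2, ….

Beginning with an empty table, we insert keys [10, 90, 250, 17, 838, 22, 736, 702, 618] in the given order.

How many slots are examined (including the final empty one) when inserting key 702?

2

Insert 10: h=10, slot 10 empty => index 10.
Insert 90: h=5, slot 5 empty => index 5.
Insert 250: h=12, slot 12 empty => index 12.
Insert 17: h=0, slot 0 empty => index 0.
Insert 838: h=5, h2=7, slots 5,12 occupied => index 2.
Insert 22: h=5, h2=7, slots 5,12,2 occupied => index 9.
Insert 736: h=5, h2=1, slot 5 occupied => index 6.
Insert 702: h=5, h2=15, slot 5 occupied => index 3.
Insert 618: h=6, h2=11, slots 6,0 occupied => index 11.
Table: [17, ∅, 838, 702, ∅, 90, 736, ∅, ∅, 22, 10, 618, 250, ∅, ∅, ∅, ∅]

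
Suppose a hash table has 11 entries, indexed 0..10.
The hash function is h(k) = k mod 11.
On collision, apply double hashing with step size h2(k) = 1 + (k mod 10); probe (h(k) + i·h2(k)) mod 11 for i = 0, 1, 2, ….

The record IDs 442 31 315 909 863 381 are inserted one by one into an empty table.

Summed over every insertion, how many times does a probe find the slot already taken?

3

Insert 442: h=2, slot 2 empty → index 2.
Insert 31: h=9, slot 9 empty → index 9.
Insert 315: h=7, slot 7 empty → index 7.
Insert 909: h=7, h2=10, slot 7 occupied → index 6.
Insert 863: h=5, slot 5 empty → index 5.
Insert 381: h=7, h2=2, slots 7,9 occupied → index 0.
Table: [381, —, 442, —, —, 863, 909, 315, —, 31, —]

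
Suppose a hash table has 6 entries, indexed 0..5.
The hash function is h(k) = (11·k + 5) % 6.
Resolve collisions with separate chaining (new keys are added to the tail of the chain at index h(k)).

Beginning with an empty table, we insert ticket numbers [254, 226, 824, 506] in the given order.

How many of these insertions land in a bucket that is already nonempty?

2

Insert 254: h=3, bucket 3 empty -> new chain.
Insert 226: h=1, bucket 1 empty -> new chain.
Insert 824: h=3, bucket 3 nonempty -> append to chain.
Insert 506: h=3, bucket 3 nonempty -> append to chain.
Final buckets:
0: —
1: 226
2: —
3: 254 -> 824 -> 506
4: —
5: —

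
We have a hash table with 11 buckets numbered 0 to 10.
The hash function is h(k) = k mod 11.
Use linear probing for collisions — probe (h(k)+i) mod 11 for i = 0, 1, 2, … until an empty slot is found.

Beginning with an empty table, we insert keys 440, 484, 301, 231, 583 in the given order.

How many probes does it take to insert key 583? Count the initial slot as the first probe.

Insert 440: h=0, slot 0 empty -> index 0.
Insert 484: h=0, slot 0 occupied -> index 1.
Insert 301: h=4, slot 4 empty -> index 4.
Insert 231: h=0, slots 0,1 occupied -> index 2.
Insert 583: h=0, slots 0,1,2 occupied -> index 3.
Table: [440, 484, 231, 583, 301, ., ., ., ., ., .]

4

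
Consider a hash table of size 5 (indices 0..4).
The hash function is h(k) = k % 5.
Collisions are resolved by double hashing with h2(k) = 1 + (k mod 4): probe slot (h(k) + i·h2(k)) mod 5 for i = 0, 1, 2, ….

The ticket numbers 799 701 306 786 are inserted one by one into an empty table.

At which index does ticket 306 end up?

2

799: h=4 -> slot 4
701: h=1 -> slot 1
306: h=1, h2=3, probe 1,4,2 -> slot 2
786: h=1, h2=3, probe 1,4,2,0 -> slot 0
Table: [786, 701, 306, -, 799]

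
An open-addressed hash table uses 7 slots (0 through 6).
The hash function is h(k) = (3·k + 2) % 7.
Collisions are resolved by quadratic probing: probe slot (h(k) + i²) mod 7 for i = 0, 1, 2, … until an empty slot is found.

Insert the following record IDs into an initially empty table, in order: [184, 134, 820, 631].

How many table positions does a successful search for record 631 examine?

3

Insert 184: h=1, slot 1 empty → index 1.
Insert 134: h=5, slot 5 empty → index 5.
Insert 820: h=5, slot 5 occupied → index 6.
Insert 631: h=5, slots 5,6 occupied → index 2.
Table: [∅, 184, 631, ∅, ∅, 134, 820]
Lookup 631: h=5, probe 5,6,2 → found at 2.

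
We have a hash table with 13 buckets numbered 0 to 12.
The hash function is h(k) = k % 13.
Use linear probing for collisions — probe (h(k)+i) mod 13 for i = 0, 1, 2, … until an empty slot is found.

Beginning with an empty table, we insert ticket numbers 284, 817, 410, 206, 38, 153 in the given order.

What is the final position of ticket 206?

0

Insert 284: h=11, slot 11 empty → index 11.
Insert 817: h=11, slot 11 occupied → index 12.
Insert 410: h=7, slot 7 empty → index 7.
Insert 206: h=11, slots 11,12 occupied → index 0.
Insert 38: h=12, slots 12,0 occupied → index 1.
Insert 153: h=10, slot 10 empty → index 10.
Table: [206, 38, —, —, —, —, —, 410, —, —, 153, 284, 817]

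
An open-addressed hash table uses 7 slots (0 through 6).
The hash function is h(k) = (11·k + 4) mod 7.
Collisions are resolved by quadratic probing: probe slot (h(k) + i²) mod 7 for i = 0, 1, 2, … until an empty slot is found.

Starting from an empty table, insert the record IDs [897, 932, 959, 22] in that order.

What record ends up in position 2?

932

897 hashes to 1; slot 1 is free => place at 1.
932 hashes to 1; 1 taken => place at 2.
959 hashes to 4; slot 4 is free => place at 4.
22 hashes to 1; 1,2 taken => place at 5.
Table: [_, 897, 932, _, 959, 22, _]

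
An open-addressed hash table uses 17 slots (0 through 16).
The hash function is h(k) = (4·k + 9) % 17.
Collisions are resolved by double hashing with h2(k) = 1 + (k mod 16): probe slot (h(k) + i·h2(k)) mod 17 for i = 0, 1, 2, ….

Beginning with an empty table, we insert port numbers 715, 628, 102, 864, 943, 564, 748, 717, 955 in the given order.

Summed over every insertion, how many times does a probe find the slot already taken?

715: h=13 -> slot 13
628: h=5 -> slot 5
102: h=9 -> slot 9
864: h=14 -> slot 14
943: h=7 -> slot 7
564: h=4 -> slot 4
748: h=9, h2=13, probe 9,5,1 -> slot 1
717: h=4, h2=14, probe 4,1,15 -> slot 15
955: h=4, h2=12, probe 4,16 -> slot 16
Table: [∅, 748, ∅, ∅, 564, 628, ∅, 943, ∅, 102, ∅, ∅, ∅, 715, 864, 717, 955]

5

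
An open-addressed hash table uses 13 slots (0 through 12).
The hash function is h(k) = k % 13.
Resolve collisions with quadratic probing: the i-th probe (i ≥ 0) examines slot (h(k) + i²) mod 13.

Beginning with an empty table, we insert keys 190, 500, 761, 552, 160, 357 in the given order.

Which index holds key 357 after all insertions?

190 hashes to 8; slot 8 is free → place at 8.
500 hashes to 6; slot 6 is free → place at 6.
761 hashes to 7; slot 7 is free → place at 7.
552 hashes to 6; 6,7 taken → place at 10.
160 hashes to 4; slot 4 is free → place at 4.
357 hashes to 6; 6,7,10 taken → place at 2.
Table: [—, —, 357, —, 160, —, 500, 761, 190, —, 552, —, —]

2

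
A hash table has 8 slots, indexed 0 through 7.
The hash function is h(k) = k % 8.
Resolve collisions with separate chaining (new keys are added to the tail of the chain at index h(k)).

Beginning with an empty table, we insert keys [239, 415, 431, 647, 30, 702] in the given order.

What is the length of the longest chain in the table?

Insert 239: h=7, bucket 7 empty -> new chain.
Insert 415: h=7, bucket 7 nonempty -> append to chain.
Insert 431: h=7, bucket 7 nonempty -> append to chain.
Insert 647: h=7, bucket 7 nonempty -> append to chain.
Insert 30: h=6, bucket 6 empty -> new chain.
Insert 702: h=6, bucket 6 nonempty -> append to chain.
Final buckets:
0: ∅
1: ∅
2: ∅
3: ∅
4: ∅
5: ∅
6: 30 -> 702
7: 239 -> 415 -> 431 -> 647

4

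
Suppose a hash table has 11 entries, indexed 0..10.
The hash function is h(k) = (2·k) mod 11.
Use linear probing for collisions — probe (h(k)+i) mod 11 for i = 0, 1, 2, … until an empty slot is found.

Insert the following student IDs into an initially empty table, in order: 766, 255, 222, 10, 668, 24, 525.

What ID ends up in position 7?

24

Insert 766: h=3, slot 3 empty -> index 3.
Insert 255: h=4, slot 4 empty -> index 4.
Insert 222: h=4, slot 4 occupied -> index 5.
Insert 10: h=9, slot 9 empty -> index 9.
Insert 668: h=5, slot 5 occupied -> index 6.
Insert 24: h=4, slots 4,5,6 occupied -> index 7.
Insert 525: h=5, slots 5,6,7 occupied -> index 8.
Table: [—, —, —, 766, 255, 222, 668, 24, 525, 10, —]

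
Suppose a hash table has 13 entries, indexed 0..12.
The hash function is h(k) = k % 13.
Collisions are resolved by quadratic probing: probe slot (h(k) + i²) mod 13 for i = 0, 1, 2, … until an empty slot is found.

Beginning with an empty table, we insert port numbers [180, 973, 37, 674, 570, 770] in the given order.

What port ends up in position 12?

180 hashes to 11; slot 11 is free => place at 11.
973 hashes to 11; 11 taken => place at 12.
37 hashes to 11; 11,12 taken => place at 2.
674 hashes to 11; 11,12,2 taken => place at 7.
570 hashes to 11; 11,12,2,7 taken => place at 1.
770 hashes to 3; slot 3 is free => place at 3.
Table: [∅, 570, 37, 770, ∅, ∅, ∅, 674, ∅, ∅, ∅, 180, 973]

973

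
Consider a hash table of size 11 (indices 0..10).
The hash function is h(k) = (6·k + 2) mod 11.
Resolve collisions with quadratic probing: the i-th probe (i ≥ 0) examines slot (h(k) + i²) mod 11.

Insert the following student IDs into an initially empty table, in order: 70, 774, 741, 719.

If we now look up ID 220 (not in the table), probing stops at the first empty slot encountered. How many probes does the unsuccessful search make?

70: h=4 → slot 4
774: h=4, probe 4,5 → slot 5
741: h=4, probe 4,5,8 → slot 8
719: h=4, probe 4,5,8,2 → slot 2
Table: [_, _, 719, _, 70, 774, _, _, 741, _, _]
Lookup 220: h=2, probe 2,3 → slot 3 empty, not found.

2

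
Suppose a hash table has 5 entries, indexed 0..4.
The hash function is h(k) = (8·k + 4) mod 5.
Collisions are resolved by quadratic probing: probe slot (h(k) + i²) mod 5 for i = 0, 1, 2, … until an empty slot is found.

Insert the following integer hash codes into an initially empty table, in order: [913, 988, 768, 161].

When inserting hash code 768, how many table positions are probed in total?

913 hashes to 3; slot 3 is free -> place at 3.
988 hashes to 3; 3 taken -> place at 4.
768 hashes to 3; 3,4 taken -> place at 2.
161 hashes to 2; 2,3 taken -> place at 1.
Table: [∅, 161, 768, 913, 988]

3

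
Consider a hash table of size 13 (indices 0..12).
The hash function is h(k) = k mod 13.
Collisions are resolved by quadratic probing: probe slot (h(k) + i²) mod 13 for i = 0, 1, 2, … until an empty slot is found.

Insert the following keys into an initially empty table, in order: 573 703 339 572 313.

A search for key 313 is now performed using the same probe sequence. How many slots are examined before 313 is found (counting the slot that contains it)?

4

573: h=1 → slot 1
703: h=1, probe 1,2 → slot 2
339: h=1, probe 1,2,5 → slot 5
572: h=0 → slot 0
313: h=1, probe 1,2,5,10 → slot 10
Table: [572, 573, 703, —, —, 339, —, —, —, —, 313, —, —]
Lookup 313: h=1, probe 1,2,5,10 → found at 10.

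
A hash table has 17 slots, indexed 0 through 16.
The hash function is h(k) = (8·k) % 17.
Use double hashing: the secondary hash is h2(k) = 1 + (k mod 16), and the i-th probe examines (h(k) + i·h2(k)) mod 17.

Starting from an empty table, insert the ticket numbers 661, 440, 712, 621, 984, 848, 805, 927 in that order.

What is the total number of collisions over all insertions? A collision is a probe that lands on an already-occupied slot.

661: h=1 → slot 1
440: h=1, h2=9, probe 1,10 → slot 10
712: h=1, h2=9, probe 1,10,2 → slot 2
621: h=4 → slot 4
984: h=1, h2=9, probe 1,10,2,11 → slot 11
848: h=1, h2=1, probe 1,2,3 → slot 3
805: h=14 → slot 14
927: h=4, h2=16, probe 4,3,2,1,0 → slot 0
Table: [927, 661, 712, 848, 621, —, —, —, —, —, 440, 984, —, —, 805, —, —]

12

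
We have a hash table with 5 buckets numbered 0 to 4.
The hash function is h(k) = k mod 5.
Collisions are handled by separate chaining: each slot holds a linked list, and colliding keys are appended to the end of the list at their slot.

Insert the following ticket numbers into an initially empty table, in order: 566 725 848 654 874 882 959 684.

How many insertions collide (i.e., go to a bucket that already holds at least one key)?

3

566 -> bucket 1
725 -> bucket 0
848 -> bucket 3
654 -> bucket 4
874 -> bucket 4 (collision)
882 -> bucket 2
959 -> bucket 4 (collision)
684 -> bucket 4 (collision)
Final buckets:
0: 725
1: 566
2: 882
3: 848
4: 654 -> 874 -> 959 -> 684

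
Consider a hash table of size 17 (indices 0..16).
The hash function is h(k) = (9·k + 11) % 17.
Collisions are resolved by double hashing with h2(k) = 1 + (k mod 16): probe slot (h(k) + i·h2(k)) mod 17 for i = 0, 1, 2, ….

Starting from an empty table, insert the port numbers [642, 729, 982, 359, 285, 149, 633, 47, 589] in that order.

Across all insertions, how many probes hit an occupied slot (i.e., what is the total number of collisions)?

5

642 hashes to 9; slot 9 is free -> place at 9.
729 hashes to 10; slot 10 is free -> place at 10.
982 hashes to 9, h2=7; 9 taken -> place at 16.
359 hashes to 12; slot 12 is free -> place at 12.
285 hashes to 9, h2=14; 9 taken -> place at 6.
149 hashes to 9, h2=6; 9 taken -> place at 15.
633 hashes to 13; slot 13 is free -> place at 13.
47 hashes to 9, h2=16; 9 taken -> place at 8.
589 hashes to 8, h2=14; 8 taken -> place at 5.
Table: [∅, ∅, ∅, ∅, ∅, 589, 285, ∅, 47, 642, 729, ∅, 359, 633, ∅, 149, 982]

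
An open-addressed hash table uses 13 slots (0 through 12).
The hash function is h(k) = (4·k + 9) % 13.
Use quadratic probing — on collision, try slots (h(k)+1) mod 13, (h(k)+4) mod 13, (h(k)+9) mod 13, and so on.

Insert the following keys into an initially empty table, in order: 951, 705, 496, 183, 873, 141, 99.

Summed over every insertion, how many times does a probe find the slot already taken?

5

Insert 951: h=4, slot 4 empty -> index 4.
Insert 705: h=8, slot 8 empty -> index 8.
Insert 496: h=4, slot 4 occupied -> index 5.
Insert 183: h=0, slot 0 empty -> index 0.
Insert 873: h=4, slots 4,5,8,0 occupied -> index 7.
Insert 141: h=1, slot 1 empty -> index 1.
Insert 99: h=2, slot 2 empty -> index 2.
Table: [183, 141, 99, ∅, 951, 496, ∅, 873, 705, ∅, ∅, ∅, ∅]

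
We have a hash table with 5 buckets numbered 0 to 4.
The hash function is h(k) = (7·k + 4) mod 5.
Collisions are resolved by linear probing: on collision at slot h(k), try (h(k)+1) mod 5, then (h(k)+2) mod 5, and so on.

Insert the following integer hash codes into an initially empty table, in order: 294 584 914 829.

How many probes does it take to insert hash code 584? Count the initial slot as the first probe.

Insert 294: h=2, slot 2 empty → index 2.
Insert 584: h=2, slot 2 occupied → index 3.
Insert 914: h=2, slots 2,3 occupied → index 4.
Insert 829: h=2, slots 2,3,4 occupied → index 0.
Table: [829, ∅, 294, 584, 914]

2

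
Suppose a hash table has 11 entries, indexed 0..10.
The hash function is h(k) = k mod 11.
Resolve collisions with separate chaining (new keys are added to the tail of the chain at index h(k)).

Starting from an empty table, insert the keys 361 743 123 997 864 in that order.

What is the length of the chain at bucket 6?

2

361 -> bucket 9
743 -> bucket 6
123 -> bucket 2
997 -> bucket 7
864 -> bucket 6 (collision)
Final buckets:
0: _
1: _
2: 123
3: _
4: _
5: _
6: 743 -> 864
7: 997
8: _
9: 361
10: _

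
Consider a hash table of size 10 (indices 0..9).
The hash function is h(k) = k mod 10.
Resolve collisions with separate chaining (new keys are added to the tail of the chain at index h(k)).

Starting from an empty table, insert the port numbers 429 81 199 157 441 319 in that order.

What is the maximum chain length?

429 → bucket 9
81 → bucket 1
199 → bucket 9 (collision)
157 → bucket 7
441 → bucket 1 (collision)
319 → bucket 9 (collision)
Final buckets:
0: _
1: 81 -> 441
2: _
3: _
4: _
5: _
6: _
7: 157
8: _
9: 429 -> 199 -> 319

3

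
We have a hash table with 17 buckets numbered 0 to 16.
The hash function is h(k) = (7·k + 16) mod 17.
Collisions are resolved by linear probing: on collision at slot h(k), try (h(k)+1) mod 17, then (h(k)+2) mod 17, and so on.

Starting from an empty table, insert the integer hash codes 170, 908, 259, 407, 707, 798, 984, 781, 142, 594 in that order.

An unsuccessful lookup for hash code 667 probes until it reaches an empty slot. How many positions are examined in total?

6

170 hashes to 16; slot 16 is free => place at 16.
908 hashes to 14; slot 14 is free => place at 14.
259 hashes to 10; slot 10 is free => place at 10.
407 hashes to 9; slot 9 is free => place at 9.
707 hashes to 1; slot 1 is free => place at 1.
798 hashes to 9; 9,10 taken => place at 11.
984 hashes to 2; slot 2 is free => place at 2.
781 hashes to 9; 9,10,11 taken => place at 12.
142 hashes to 7; slot 7 is free => place at 7.
594 hashes to 9; 9,10,11,12 taken => place at 13.
Table: [_, 707, 984, _, _, _, _, 142, _, 407, 259, 798, 781, 594, 908, _, 170]
Lookup 667: h=10, probe 10,11,12,13,14,15 → slot 15 empty, not found.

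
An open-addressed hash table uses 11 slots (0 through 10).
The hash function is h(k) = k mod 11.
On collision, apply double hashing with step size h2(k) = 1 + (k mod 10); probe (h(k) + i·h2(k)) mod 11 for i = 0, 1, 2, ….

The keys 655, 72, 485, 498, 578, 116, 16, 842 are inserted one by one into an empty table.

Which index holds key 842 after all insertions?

655: h=6 → slot 6
72: h=6, h2=3, probe 6,9 → slot 9
485: h=1 → slot 1
498: h=3 → slot 3
578: h=6, h2=9, probe 6,4 → slot 4
116: h=6, h2=7, probe 6,2 → slot 2
16: h=5 → slot 5
842: h=6, h2=3, probe 6,9,1,4,7 → slot 7
Table: [_, 485, 116, 498, 578, 16, 655, 842, _, 72, _]

7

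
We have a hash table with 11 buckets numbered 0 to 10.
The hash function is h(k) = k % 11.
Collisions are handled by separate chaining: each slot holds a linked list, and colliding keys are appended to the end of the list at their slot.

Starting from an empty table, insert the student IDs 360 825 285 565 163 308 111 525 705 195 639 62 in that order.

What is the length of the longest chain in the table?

3

Insert 360: h=8, bucket 8 empty → new chain.
Insert 825: h=0, bucket 0 empty → new chain.
Insert 285: h=10, bucket 10 empty → new chain.
Insert 565: h=4, bucket 4 empty → new chain.
Insert 163: h=9, bucket 9 empty → new chain.
Insert 308: h=0, bucket 0 nonempty → append to chain.
Insert 111: h=1, bucket 1 empty → new chain.
Insert 525: h=8, bucket 8 nonempty → append to chain.
Insert 705: h=1, bucket 1 nonempty → append to chain.
Insert 195: h=8, bucket 8 nonempty → append to chain.
Insert 639: h=1, bucket 1 nonempty → append to chain.
Insert 62: h=7, bucket 7 empty → new chain.
Final buckets:
0: 825 -> 308
1: 111 -> 705 -> 639
2: —
3: —
4: 565
5: —
6: —
7: 62
8: 360 -> 525 -> 195
9: 163
10: 285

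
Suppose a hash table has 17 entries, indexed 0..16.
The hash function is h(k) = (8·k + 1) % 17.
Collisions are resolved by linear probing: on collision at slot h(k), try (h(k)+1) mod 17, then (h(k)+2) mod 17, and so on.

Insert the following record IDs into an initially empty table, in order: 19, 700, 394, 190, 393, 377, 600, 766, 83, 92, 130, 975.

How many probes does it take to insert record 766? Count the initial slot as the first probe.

19 hashes to 0; slot 0 is free => place at 0.
700 hashes to 8; slot 8 is free => place at 8.
394 hashes to 8; 8 taken => place at 9.
190 hashes to 8; 8,9 taken => place at 10.
393 hashes to 0; 0 taken => place at 1.
377 hashes to 8; 8,9,10 taken => place at 11.
600 hashes to 7; slot 7 is free => place at 7.
766 hashes to 9; 9,10,11 taken => place at 12.
83 hashes to 2; slot 2 is free => place at 2.
92 hashes to 6; slot 6 is free => place at 6.
130 hashes to 4; slot 4 is free => place at 4.
975 hashes to 15; slot 15 is free => place at 15.
Table: [19, 393, 83, -, 130, -, 92, 600, 700, 394, 190, 377, 766, -, -, 975, -]

4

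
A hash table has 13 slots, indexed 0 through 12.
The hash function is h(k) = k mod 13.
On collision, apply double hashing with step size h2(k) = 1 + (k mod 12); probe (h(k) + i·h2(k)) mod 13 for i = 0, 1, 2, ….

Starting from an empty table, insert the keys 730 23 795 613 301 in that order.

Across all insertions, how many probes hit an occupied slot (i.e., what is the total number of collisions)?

5

730 hashes to 2; slot 2 is free -> place at 2.
23 hashes to 10; slot 10 is free -> place at 10.
795 hashes to 2, h2=4; 2 taken -> place at 6.
613 hashes to 2, h2=2; 2 taken -> place at 4.
301 hashes to 2, h2=2; 2,4,6 taken -> place at 8.
Table: [∅, ∅, 730, ∅, 613, ∅, 795, ∅, 301, ∅, 23, ∅, ∅]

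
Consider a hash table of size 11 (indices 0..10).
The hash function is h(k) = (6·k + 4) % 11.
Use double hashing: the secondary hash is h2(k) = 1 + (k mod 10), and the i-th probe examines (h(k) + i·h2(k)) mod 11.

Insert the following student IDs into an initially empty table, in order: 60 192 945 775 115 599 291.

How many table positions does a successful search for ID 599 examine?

60: h=1 → slot 1
192: h=1, h2=3, probe 1,4 → slot 4
945: h=9 → slot 9
775: h=1, h2=6, probe 1,7 → slot 7
115: h=1, h2=6, probe 1,7,2 → slot 2
599: h=1, h2=10, probe 1,0 → slot 0
291: h=1, h2=2, probe 1,3 → slot 3
Table: [599, 60, 115, 291, 192, ∅, ∅, 775, ∅, 945, ∅]
Lookup 599: h=1, h2=10, probe 1,0 → found at 0.

2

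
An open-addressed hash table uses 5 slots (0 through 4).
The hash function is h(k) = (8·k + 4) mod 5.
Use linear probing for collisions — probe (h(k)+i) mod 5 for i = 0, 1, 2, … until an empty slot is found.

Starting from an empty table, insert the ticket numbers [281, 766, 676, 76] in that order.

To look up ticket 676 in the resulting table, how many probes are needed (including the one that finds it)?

281 hashes to 2; slot 2 is free => place at 2.
766 hashes to 2; 2 taken => place at 3.
676 hashes to 2; 2,3 taken => place at 4.
76 hashes to 2; 2,3,4 taken => place at 0.
Table: [76, ., 281, 766, 676]
Lookup 676: h=2, probe 2,3,4 → found at 4.

3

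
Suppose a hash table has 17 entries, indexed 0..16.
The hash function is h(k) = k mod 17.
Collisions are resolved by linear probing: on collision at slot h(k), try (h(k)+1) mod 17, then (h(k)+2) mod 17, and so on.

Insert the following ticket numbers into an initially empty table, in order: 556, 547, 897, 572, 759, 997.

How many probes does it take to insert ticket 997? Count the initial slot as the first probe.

556 hashes to 12; slot 12 is free → place at 12.
547 hashes to 3; slot 3 is free → place at 3.
897 hashes to 13; slot 13 is free → place at 13.
572 hashes to 11; slot 11 is free → place at 11.
759 hashes to 11; 11,12,13 taken → place at 14.
997 hashes to 11; 11,12,13,14 taken → place at 15.
Table: [., ., ., 547, ., ., ., ., ., ., ., 572, 556, 897, 759, 997, .]

5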